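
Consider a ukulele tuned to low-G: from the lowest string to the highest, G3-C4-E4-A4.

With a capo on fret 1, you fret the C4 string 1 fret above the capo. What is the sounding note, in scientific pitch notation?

D4

The capo raises the open C4 by 1 semitone to C#4; fretting 1 more gives C4 + 1 + 1 = C4 + 2 semitones = D4.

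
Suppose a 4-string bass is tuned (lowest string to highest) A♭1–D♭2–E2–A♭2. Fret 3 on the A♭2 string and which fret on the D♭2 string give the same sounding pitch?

Fret 3 on A♭2 is MIDI 44 + 3 = 47 (B2). On the D♭2 string (open MIDI 37), that pitch is 47 − 37 = fret 10.

10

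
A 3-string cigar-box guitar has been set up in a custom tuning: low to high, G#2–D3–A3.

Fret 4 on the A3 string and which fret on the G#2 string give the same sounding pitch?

17

A3 at fret 4 is A3 + 4 semitones = C#4.
The open G#2 string is 13 semitones below the open A3, so the same pitch on the G#2 string lies at fret 4 + 13 = 17.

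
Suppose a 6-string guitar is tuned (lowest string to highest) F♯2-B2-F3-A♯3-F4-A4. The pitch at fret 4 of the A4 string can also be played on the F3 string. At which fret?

A4 at fret 4 is A4 + 4 semitones = C♯5.
The open F3 string is 16 semitones below the open A4, so the same pitch on the F3 string lies at fret 4 + 16 = 20.

20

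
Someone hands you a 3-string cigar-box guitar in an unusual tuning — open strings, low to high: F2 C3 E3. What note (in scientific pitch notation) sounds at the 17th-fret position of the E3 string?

A4

Each fret is one semitone, so E3 + 17 = A4.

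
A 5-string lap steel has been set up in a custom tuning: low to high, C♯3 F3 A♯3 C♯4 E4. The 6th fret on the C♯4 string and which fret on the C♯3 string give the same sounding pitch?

18

C♯4 at fret 6 is C♯4 + 6 semitones = G4.
The open C♯3 string is 12 semitones below the open C♯4, so the same pitch on the C♯3 string lies at fret 6 + 12 = 18.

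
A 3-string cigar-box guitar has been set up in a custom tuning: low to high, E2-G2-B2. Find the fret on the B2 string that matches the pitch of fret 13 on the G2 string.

Fret 13 on G2 is MIDI 43 + 13 = 56 (G#3). On the B2 string (open MIDI 47), that pitch is 56 − 47 = fret 9.

9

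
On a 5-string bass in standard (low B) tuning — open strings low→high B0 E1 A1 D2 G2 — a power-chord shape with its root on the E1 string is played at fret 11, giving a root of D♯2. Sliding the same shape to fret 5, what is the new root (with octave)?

A1

Moving from fret 11 to fret 5 shifts the root by -6 semitones.
D♯2 down 6 semitones is A1.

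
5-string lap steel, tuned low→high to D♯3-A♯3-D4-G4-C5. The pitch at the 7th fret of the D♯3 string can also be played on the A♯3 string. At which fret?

D♯3 at fret 7 is D♯3 + 7 semitones = A♯3.
The open A♯3 string is 7 semitones above the open D♯3, so the same pitch on the A♯3 string lies at fret 7 − 7 = 0.

0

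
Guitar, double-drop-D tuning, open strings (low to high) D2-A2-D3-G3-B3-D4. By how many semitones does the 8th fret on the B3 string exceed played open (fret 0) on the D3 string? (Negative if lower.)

17 semitones

B3 at fret 8 → G4 (MIDI 67); D3 at fret 0 → D3 (MIDI 50).
67 − 50 = 17, so the two pitches are 17 semitones apart.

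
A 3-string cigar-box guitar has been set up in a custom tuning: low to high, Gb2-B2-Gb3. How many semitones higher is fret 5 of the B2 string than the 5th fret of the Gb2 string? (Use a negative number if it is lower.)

B2 at fret 5 → E3 (MIDI 52); Gb2 at fret 5 → B2 (MIDI 47).
52 − 47 = 5, so the two pitches are 5 semitones apart.

5 semitones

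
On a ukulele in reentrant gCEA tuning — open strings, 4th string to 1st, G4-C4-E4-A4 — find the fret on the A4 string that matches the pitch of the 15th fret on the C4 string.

6

Fret 15 on C4 is MIDI 60 + 15 = 75 (D#5). On the A4 string (open MIDI 69), that pitch is 75 − 69 = fret 6.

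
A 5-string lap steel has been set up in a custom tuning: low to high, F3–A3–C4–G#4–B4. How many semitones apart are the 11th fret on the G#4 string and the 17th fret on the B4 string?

G#4 at fret 11 → G5 (MIDI 79); B4 at fret 17 → E6 (MIDI 88).
79 − 88 = -9, so the two pitches are 9 semitones apart, with E6 the higher.

9 semitones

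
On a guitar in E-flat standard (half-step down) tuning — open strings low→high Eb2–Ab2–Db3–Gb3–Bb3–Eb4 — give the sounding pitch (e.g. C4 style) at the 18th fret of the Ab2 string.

Each fret is one semitone, so Ab2 + 18 = D4.

D4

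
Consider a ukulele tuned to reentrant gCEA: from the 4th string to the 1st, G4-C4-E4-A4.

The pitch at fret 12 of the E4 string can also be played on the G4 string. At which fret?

E4 at fret 12 is E4 + 12 semitones = E5.
The open G4 string is 3 semitones above the open E4, so the same pitch on the G4 string lies at fret 12 − 3 = 9.

9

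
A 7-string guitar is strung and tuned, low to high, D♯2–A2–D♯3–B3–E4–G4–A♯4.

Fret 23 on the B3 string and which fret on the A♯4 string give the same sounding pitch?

12

Fret 23 on B3 is MIDI 59 + 23 = 82 (A♯5). On the A♯4 string (open MIDI 70), that pitch is 82 − 70 = fret 12.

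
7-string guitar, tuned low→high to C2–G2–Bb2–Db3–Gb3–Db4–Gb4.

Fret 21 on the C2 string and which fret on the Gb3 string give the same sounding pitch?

3

C2 at fret 21 is C2 + 21 semitones = A3.
The open Gb3 string is 18 semitones above the open C2, so the same pitch on the Gb3 string lies at fret 21 − 18 = 3.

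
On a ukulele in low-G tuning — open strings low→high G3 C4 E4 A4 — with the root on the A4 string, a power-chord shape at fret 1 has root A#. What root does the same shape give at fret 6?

D#

Moving from fret 1 to fret 6 shifts the root by 5 semitones.
A# up 5 semitones is D#.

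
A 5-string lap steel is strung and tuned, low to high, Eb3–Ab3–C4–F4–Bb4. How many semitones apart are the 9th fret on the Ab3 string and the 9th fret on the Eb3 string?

5 semitones

Ab3 at fret 9 → F4 (MIDI 65); Eb3 at fret 9 → C4 (MIDI 60).
65 − 60 = 5, so the two pitches are 5 semitones apart, with F4 the higher.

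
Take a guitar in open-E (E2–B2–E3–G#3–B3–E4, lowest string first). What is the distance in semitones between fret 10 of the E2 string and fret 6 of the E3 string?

E2 at fret 10 → D3 (MIDI 50); E3 at fret 6 → A#3 (MIDI 58).
50 − 58 = -8, so the two pitches are 8 semitones apart, with A#3 the higher.

8 semitones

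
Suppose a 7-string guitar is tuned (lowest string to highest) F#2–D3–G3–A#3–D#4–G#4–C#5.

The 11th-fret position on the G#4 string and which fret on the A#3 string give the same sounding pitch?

21

Fret 11 on G#4 is MIDI 68 + 11 = 79 (G5). On the A#3 string (open MIDI 58), that pitch is 79 − 58 = fret 21.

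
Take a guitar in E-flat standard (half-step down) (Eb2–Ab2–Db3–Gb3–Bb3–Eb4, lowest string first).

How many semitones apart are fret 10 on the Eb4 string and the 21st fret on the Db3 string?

Eb4 at fret 10 → Db5 (MIDI 73); Db3 at fret 21 → Bb4 (MIDI 70).
73 − 70 = 3, so the two pitches are 3 semitones apart, with Db5 the higher.

3 semitones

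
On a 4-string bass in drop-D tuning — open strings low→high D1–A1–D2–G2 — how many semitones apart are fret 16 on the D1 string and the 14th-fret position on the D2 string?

D1 at fret 16 → F#2 (MIDI 42); D2 at fret 14 → E3 (MIDI 52).
42 − 52 = -10, so the two pitches are 10 semitones apart, with E3 the higher.

10 semitones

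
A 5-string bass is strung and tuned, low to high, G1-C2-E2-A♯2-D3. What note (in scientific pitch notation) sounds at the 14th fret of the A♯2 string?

C4

The open A♯2 string plus 14 semitones: A#–B–C–C#–…–A#–B–C.
The walk passes from B into C 2 times, so the octave number goes from 2 to 4.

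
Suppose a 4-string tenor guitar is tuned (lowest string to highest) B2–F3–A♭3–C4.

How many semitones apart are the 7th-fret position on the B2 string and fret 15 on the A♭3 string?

B2 at fret 7 → G♭3 (MIDI 54); A♭3 at fret 15 → B4 (MIDI 71).
54 − 71 = -17, so the two pitches are 17 semitones apart, with B4 the higher.

17 semitones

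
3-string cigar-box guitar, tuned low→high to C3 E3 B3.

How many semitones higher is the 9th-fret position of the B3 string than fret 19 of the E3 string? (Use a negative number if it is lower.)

B3 at fret 9 → G#4 (MIDI 68); E3 at fret 19 → B4 (MIDI 71).
68 − 71 = -3, so the two pitches are 3 semitones apart.

-3 semitones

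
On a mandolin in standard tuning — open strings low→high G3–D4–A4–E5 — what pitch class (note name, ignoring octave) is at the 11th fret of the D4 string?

The open D4 string plus 11 semitones: D–D#–E–F–…–B–C–C#.

C#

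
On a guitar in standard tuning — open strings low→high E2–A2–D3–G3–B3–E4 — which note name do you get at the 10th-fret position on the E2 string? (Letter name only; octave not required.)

Each fret is one semitone, so E2 + 10 = D.

D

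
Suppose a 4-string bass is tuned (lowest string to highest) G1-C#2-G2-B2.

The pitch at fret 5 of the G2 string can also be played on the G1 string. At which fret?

17

G2 at fret 5 is G2 + 5 semitones = C3.
The open G1 string is 12 semitones below the open G2, so the same pitch on the G1 string lies at fret 5 + 12 = 17.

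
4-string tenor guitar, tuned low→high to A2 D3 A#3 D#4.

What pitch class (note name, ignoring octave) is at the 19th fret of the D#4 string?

A#

The open D#4 string plus 19 semitones: D#–E–F–F#–…–G#–A–A#.
(Equivalently spelled Bb.)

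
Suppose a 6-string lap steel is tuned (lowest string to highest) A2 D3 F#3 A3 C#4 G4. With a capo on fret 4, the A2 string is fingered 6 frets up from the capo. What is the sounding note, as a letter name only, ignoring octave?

The capo raises the open A2 by 4 semitones to C#3; fretting 6 more gives A2 + 4 + 6 = A2 + 10 semitones, landing on G.

G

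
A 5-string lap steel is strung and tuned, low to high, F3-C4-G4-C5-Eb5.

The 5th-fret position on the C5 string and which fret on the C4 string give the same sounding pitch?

17

Fret 5 on C5 is MIDI 72 + 5 = 77 (F5). On the C4 string (open MIDI 60), that pitch is 77 − 60 = fret 17.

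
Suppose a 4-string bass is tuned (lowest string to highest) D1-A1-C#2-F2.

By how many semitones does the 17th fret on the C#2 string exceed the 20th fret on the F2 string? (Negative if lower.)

-7 semitones

C#2 at fret 17 → F#3 (MIDI 54); F2 at fret 20 → C#4 (MIDI 61).
54 − 61 = -7, so the two pitches are 7 semitones apart.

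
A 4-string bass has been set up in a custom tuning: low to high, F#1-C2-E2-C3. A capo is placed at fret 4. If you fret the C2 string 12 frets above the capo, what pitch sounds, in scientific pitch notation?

The capo raises the open C2 by 4 semitones to E2; fretting 12 more gives C2 + 4 + 12 = C2 + 16 semitones = E3.

E3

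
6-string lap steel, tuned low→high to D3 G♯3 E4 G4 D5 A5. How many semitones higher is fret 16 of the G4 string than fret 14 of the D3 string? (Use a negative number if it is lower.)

G4 at fret 16 → B5 (MIDI 83); D3 at fret 14 → E4 (MIDI 64).
83 − 64 = 19, so the two pitches are 19 semitones apart.

19 semitones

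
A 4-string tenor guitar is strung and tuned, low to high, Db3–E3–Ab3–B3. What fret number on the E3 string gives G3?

G3 is 3 semitones above the open E3 (E–F–Gb–G), so it sits at fret 3.

3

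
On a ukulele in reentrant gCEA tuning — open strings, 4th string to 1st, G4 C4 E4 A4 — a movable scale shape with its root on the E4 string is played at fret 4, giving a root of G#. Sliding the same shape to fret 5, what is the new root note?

Moving from fret 4 to fret 5 shifts the root by 1 semitone.
G# up 1 semitone is A.

A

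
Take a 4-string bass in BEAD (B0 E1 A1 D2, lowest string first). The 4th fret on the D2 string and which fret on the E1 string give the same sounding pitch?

14

Fret 4 on D2 is MIDI 38 + 4 = 42 (F♯2). On the E1 string (open MIDI 28), that pitch is 42 − 28 = fret 14.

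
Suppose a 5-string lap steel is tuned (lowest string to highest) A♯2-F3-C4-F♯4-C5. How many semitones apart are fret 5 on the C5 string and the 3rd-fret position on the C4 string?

14 semitones

C5 at fret 5 → F5 (MIDI 77); C4 at fret 3 → D♯4 (MIDI 63).
77 − 63 = 14, so the two pitches are 14 semitones apart, with F5 the higher.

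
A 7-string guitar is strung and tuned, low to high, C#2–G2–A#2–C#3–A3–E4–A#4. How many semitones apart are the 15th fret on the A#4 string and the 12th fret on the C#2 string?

36 semitones

A#4 at fret 15 → C#6 (MIDI 85); C#2 at fret 12 → C#3 (MIDI 49).
85 − 49 = 36, so the two pitches are 36 semitones apart, with C#6 the higher.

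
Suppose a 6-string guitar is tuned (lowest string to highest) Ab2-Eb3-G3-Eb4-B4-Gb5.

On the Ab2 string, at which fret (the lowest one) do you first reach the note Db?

From Ab2, count semitones up the chromatic scale until reaching Db: Ab–A–Bb–B–C–Db — 5 steps.

5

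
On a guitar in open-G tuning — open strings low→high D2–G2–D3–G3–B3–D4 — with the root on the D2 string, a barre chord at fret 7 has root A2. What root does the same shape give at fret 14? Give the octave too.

E3

Moving from fret 7 to fret 14 shifts the root by 7 semitones.
A2 up 7 semitones is E3.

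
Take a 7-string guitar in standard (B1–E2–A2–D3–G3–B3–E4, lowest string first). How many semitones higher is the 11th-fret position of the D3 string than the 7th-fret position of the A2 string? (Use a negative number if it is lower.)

9 semitones

D3 at fret 11 → C♯4 (MIDI 61); A2 at fret 7 → E3 (MIDI 52).
61 − 52 = 9, so the two pitches are 9 semitones apart.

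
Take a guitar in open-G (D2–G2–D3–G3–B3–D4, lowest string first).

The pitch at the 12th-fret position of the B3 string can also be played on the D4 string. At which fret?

Fret 12 on B3 is MIDI 59 + 12 = 71 (B4). On the D4 string (open MIDI 62), that pitch is 71 − 62 = fret 9.

9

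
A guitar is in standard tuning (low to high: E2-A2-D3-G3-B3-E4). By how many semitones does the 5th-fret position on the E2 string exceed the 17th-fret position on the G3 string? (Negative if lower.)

E2 at fret 5 → A2 (MIDI 45); G3 at fret 17 → C5 (MIDI 72).
45 − 72 = -27, so the two pitches are 27 semitones apart.

-27 semitones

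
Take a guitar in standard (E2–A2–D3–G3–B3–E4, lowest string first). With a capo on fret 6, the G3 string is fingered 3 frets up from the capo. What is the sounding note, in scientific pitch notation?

The capo raises the open G3 by 6 semitones to C#4; fretting 3 more gives G3 + 6 + 3 = G3 + 9 semitones = E4.

E4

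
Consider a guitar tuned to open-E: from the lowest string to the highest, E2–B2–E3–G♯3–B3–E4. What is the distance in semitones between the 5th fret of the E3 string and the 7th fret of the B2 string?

3 semitones

E3 at fret 5 → A3 (MIDI 57); B2 at fret 7 → F♯3 (MIDI 54).
57 − 54 = 3, so the two pitches are 3 semitones apart, with A3 the higher.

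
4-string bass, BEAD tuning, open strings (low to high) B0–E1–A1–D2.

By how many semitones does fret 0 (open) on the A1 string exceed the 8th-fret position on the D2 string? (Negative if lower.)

A1 at fret 0 → A1 (MIDI 33); D2 at fret 8 → A#2 (MIDI 46).
33 − 46 = -13, so the two pitches are 13 semitones apart.

-13 semitones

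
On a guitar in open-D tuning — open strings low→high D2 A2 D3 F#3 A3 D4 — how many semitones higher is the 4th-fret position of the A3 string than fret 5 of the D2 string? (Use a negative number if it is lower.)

A3 at fret 4 → C#4 (MIDI 61); D2 at fret 5 → G2 (MIDI 43).
61 − 43 = 18, so the two pitches are 18 semitones apart.

18 semitones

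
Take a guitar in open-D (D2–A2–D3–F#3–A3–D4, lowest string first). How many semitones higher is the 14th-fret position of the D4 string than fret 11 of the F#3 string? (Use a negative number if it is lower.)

11 semitones

D4 at fret 14 → E5 (MIDI 76); F#3 at fret 11 → F4 (MIDI 65).
76 − 65 = 11, so the two pitches are 11 semitones apart.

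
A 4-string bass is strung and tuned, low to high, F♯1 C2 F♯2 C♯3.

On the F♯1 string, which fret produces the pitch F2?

F2 is 11 semitones above the open F♯1 (F#–G–G#–A–…–D#–E–F), so it sits at fret 11.

11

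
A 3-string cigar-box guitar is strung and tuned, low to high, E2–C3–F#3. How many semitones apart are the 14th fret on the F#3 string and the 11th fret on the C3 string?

9 semitones

F#3 at fret 14 → G#4 (MIDI 68); C3 at fret 11 → B3 (MIDI 59).
68 − 59 = 9, so the two pitches are 9 semitones apart, with G#4 the higher.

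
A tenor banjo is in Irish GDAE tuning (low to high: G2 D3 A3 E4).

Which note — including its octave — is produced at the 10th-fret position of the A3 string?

G4

The open A3 string plus 10 semitones: A–A#–B–C–…–F–F#–G.
The walk passes from B into C once, so the octave number goes from 3 to 4.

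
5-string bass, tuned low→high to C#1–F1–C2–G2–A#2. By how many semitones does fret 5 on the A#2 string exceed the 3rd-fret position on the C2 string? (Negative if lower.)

A#2 at fret 5 → D#3 (MIDI 51); C2 at fret 3 → D#2 (MIDI 39).
51 − 39 = 12, so the two pitches are 12 semitones apart.

12 semitones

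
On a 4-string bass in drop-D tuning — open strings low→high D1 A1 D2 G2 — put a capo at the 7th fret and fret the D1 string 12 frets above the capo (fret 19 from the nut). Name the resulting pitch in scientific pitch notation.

A2

The capo raises the open D1 by 7 semitones to A1; fretting 12 more gives D1 + 7 + 12 = D1 + 19 semitones = A2.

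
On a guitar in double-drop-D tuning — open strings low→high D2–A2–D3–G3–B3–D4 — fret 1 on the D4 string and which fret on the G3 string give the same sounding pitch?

Fret 1 on D4 is MIDI 62 + 1 = 63 (D♯4). On the G3 string (open MIDI 55), that pitch is 63 − 55 = fret 8.

8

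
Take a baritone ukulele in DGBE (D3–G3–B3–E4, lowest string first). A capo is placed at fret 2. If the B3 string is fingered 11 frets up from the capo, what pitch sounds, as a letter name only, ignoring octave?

C

The capo raises the open B3 by 2 semitones to C#4; fretting 11 more gives B3 + 2 + 11 = B3 + 13 semitones, landing on C.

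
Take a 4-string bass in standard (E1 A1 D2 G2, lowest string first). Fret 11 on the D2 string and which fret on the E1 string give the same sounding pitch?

21

D2 at fret 11 is D2 + 11 semitones = C♯3.
The open E1 string is 10 semitones below the open D2, so the same pitch on the E1 string lies at fret 11 + 10 = 21.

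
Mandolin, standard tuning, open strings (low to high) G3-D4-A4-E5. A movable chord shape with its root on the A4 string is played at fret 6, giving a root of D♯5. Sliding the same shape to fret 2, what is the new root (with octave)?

Moving from fret 6 to fret 2 shifts the root by -4 semitones.
D♯5 down 4 semitones is B4.

B4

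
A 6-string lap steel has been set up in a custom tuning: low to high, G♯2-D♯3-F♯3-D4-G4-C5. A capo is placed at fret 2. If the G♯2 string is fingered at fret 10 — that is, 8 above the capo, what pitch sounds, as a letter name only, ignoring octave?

F♯

The capo raises the open G♯2 by 2 semitones to A♯2; fretting 8 more gives G♯2 + 2 + 8 = G♯2 + 10 semitones, landing on F♯.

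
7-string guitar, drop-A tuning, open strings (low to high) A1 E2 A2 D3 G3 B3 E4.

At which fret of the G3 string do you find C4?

C4 is 5 semitones above the open G3 (G–G#–A–A#–B–C), so it sits at fret 5.

5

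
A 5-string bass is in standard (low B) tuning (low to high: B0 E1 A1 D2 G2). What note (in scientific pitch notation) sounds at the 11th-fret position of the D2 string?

C♯3

D2 is MIDI 38. Adding 11 gives 49, which is C♯3.
(Equivalently spelled D♭3.)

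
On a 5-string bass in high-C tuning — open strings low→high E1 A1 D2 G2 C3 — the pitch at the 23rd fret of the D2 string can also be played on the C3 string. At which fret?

Fret 23 on D2 is MIDI 38 + 23 = 61 (C#4). On the C3 string (open MIDI 48), that pitch is 61 − 48 = fret 13.

13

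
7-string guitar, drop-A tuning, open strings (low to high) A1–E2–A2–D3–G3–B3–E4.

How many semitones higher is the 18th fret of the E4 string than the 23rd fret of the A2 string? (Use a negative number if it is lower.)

E4 at fret 18 → A♯5 (MIDI 82); A2 at fret 23 → G♯4 (MIDI 68).
82 − 68 = 14, so the two pitches are 14 semitones apart.

14 semitones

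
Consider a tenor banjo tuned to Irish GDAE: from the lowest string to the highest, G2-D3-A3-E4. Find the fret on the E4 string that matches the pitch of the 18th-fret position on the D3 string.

4

Fret 18 on D3 is MIDI 50 + 18 = 68 (G#4). On the E4 string (open MIDI 64), that pitch is 68 − 64 = fret 4.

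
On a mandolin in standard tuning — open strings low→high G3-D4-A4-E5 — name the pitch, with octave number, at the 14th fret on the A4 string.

B5

The open A4 string plus 14 semitones: A–A#–B–C–…–A–A#–B.
The walk passes from B into C once, so the octave number goes from 4 to 5.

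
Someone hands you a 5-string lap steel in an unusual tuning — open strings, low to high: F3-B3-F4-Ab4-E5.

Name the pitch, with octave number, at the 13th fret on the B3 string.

C5

The open B3 string plus 13 semitones: B–C–Db–D–…–Bb–B–C.
The walk passes from B into C 2 times, so the octave number goes from 3 to 5.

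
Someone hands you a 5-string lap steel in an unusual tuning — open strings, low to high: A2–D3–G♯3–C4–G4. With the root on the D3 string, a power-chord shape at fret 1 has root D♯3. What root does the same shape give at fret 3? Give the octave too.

F3

Moving from fret 1 to fret 3 shifts the root by 2 semitones.
D♯3 up 2 semitones is F3.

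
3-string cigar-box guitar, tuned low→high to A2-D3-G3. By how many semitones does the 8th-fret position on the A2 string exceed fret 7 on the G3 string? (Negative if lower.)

A2 at fret 8 → F3 (MIDI 53); G3 at fret 7 → D4 (MIDI 62).
53 − 62 = -9, so the two pitches are 9 semitones apart.

-9 semitones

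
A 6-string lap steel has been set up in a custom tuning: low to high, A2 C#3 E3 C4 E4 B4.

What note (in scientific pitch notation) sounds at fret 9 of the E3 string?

Each fret is one semitone, so E3 + 9 = C#4.
(Equivalently spelled Db4.)

C#4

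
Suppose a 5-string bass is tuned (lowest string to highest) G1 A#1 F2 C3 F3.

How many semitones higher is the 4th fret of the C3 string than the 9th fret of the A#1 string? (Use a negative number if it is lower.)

C3 at fret 4 → E3 (MIDI 52); A#1 at fret 9 → G2 (MIDI 43).
52 − 43 = 9, so the two pitches are 9 semitones apart.

9 semitones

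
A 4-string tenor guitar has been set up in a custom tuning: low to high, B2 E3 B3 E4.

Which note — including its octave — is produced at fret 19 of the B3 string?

F#5

B3 is MIDI 59. Adding 19 gives 78, which is F#5.
(Equivalently spelled Gb5.)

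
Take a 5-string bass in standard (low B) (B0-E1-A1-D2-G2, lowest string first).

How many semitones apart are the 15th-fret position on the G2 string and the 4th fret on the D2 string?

G2 at fret 15 → A#3 (MIDI 58); D2 at fret 4 → F#2 (MIDI 42).
58 − 42 = 16, so the two pitches are 16 semitones apart, with A#3 the higher.

16 semitones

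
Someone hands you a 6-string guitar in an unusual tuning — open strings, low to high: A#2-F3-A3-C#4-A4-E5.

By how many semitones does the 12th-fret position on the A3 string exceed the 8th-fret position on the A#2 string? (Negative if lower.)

A3 at fret 12 → A4 (MIDI 69); A#2 at fret 8 → F#3 (MIDI 54).
69 − 54 = 15, so the two pitches are 15 semitones apart.

15 semitones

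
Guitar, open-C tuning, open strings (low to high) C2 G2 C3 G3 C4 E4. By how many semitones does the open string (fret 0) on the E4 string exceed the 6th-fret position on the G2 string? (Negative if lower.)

15 semitones

E4 at fret 0 → E4 (MIDI 64); G2 at fret 6 → C#3 (MIDI 49).
64 − 49 = 15, so the two pitches are 15 semitones apart.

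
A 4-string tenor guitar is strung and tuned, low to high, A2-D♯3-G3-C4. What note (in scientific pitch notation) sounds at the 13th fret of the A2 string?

A2 is MIDI 45. Adding 13 gives 58, which is A♯3.
(Equivalently spelled B♭3.)

A♯3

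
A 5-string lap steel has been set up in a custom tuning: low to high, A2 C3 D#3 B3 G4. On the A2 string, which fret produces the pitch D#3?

D#3 is 6 semitones above the open A2 (A–A#–B–C–C#–D–D#), so it sits at fret 6.

6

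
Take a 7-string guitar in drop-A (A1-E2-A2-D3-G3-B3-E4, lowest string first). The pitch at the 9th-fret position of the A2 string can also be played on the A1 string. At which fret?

Fret 9 on A2 is MIDI 45 + 9 = 54 (F#3). On the A1 string (open MIDI 33), that pitch is 54 − 33 = fret 21.

21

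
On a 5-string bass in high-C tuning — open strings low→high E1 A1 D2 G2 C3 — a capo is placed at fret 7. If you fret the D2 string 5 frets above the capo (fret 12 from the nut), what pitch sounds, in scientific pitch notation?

D3

The capo raises the open D2 by 7 semitones to A2; fretting 5 more gives D2 + 7 + 5 = D2 + 12 semitones = D3.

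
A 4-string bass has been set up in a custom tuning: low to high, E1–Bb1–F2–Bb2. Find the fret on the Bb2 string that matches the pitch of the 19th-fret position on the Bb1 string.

7

Bb1 at fret 19 is Bb1 + 19 semitones = F3.
The open Bb2 string is 12 semitones above the open Bb1, so the same pitch on the Bb2 string lies at fret 19 − 12 = 7.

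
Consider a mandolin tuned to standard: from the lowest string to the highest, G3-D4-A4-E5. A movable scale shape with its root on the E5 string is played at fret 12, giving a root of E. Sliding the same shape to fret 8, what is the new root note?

Moving from fret 12 to fret 8 shifts the root by -4 semitones.
E down 4 semitones is C.

C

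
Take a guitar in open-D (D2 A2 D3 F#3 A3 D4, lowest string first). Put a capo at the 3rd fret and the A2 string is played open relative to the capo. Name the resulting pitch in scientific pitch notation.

C3

The capo raises the open A2 by 3 semitones to C3; fretting 0 more gives A2 + 3 + 0 = A2 + 3 semitones = C3.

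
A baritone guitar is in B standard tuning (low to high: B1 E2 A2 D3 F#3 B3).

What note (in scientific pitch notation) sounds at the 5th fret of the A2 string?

The open A2 string plus 5 semitones: A–A#–B–C–C#–D.
The walk passes from B into C once, so the octave number goes from 2 to 3.

D3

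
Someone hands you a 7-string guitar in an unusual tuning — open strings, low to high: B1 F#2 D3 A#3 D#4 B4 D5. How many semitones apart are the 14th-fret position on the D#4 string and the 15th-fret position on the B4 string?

9 semitones

D#4 at fret 14 → F5 (MIDI 77); B4 at fret 15 → D6 (MIDI 86).
77 − 86 = -9, so the two pitches are 9 semitones apart, with D6 the higher.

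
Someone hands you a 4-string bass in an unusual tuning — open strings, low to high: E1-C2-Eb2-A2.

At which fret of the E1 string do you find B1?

7

B1 is 7 semitones above the open E1 (E–F–Gb–G–Ab–A–Bb–B), so it sits at fret 7.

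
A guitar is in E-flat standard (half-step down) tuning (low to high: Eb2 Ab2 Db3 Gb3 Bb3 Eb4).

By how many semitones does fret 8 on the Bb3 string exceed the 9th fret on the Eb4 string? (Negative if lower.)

Bb3 at fret 8 → Gb4 (MIDI 66); Eb4 at fret 9 → C5 (MIDI 72).
66 − 72 = -6, so the two pitches are 6 semitones apart.

-6 semitones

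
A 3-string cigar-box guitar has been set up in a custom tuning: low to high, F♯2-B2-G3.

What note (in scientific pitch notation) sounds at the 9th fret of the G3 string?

E4

The open G3 string plus 9 semitones: G–G#–A–A#–B–C–C#–D–D#–E.
The walk passes from B into C once, so the octave number goes from 3 to 4.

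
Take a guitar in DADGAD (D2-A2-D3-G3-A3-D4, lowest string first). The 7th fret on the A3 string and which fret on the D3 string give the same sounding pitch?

14

Fret 7 on A3 is MIDI 57 + 7 = 64 (E4). On the D3 string (open MIDI 50), that pitch is 64 − 50 = fret 14.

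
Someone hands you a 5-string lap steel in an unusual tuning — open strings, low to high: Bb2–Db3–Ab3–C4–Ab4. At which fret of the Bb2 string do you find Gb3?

8

Gb3 is 8 semitones above the open Bb2 (Bb–B–C–Db–D–Eb–E–F–Gb), so it sits at fret 8.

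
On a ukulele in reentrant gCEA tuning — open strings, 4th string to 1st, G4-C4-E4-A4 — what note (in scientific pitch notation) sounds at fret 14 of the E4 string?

E4 is MIDI 64. Adding 14 gives 78, which is F♯5.
(Equivalently spelled G♭5.)

F♯5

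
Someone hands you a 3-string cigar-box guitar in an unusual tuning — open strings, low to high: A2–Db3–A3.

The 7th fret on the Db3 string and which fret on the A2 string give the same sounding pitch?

Fret 7 on Db3 is MIDI 49 + 7 = 56 (Ab3). On the A2 string (open MIDI 45), that pitch is 56 − 45 = fret 11.

11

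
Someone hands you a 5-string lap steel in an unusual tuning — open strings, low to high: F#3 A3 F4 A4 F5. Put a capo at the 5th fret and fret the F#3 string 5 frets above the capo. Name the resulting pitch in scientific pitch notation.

The capo raises the open F#3 by 5 semitones to B3; fretting 5 more gives F#3 + 5 + 5 = F#3 + 10 semitones = E4.

E4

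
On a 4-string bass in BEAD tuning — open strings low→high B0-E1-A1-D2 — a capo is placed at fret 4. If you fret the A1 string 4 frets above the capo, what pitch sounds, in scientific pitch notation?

F2

The capo raises the open A1 by 4 semitones to C#2; fretting 4 more gives A1 + 4 + 4 = A1 + 8 semitones = F2.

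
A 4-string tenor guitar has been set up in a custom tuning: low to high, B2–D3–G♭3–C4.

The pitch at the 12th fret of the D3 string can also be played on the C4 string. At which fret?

2

Fret 12 on D3 is MIDI 50 + 12 = 62 (D4). On the C4 string (open MIDI 60), that pitch is 62 − 60 = fret 2.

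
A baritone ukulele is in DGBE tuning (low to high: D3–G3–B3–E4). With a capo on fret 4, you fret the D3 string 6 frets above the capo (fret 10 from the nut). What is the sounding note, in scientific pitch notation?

The capo raises the open D3 by 4 semitones to F♯3; fretting 6 more gives D3 + 4 + 6 = D3 + 10 semitones = C4.

C4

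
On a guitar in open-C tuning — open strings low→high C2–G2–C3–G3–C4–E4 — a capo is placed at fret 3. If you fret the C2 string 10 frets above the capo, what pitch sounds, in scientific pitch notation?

The capo raises the open C2 by 3 semitones to D#2; fretting 10 more gives C2 + 3 + 10 = C2 + 13 semitones = C#3.
(Also written Db.)

C#3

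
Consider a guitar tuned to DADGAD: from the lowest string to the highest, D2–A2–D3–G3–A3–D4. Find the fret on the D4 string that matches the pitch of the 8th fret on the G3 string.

1

G3 at fret 8 is G3 + 8 semitones = D#4.
The open D4 string is 7 semitones above the open G3, so the same pitch on the D4 string lies at fret 8 − 7 = 1.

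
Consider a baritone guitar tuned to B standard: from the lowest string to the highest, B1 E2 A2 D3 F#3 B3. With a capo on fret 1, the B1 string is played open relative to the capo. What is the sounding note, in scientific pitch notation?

The capo raises the open B1 by 1 semitone to C2; fretting 0 more gives B1 + 1 + 0 = B1 + 1 semitone = C2.

C2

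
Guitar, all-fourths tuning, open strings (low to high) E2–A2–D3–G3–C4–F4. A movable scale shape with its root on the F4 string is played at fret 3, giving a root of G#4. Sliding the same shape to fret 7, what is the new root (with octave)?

C5

Moving from fret 3 to fret 7 shifts the root by 4 semitones.
G#4 up 4 semitones is C5.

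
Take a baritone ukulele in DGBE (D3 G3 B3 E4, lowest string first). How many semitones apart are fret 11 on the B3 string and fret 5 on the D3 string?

B3 at fret 11 → A#4 (MIDI 70); D3 at fret 5 → G3 (MIDI 55).
70 − 55 = 15, so the two pitches are 15 semitones apart, with A#4 the higher.

15 semitones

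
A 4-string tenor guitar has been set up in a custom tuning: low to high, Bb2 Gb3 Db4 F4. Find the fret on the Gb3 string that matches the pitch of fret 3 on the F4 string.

14

F4 at fret 3 is F4 + 3 semitones = Ab4.
The open Gb3 string is 11 semitones below the open F4, so the same pitch on the Gb3 string lies at fret 3 + 11 = 14.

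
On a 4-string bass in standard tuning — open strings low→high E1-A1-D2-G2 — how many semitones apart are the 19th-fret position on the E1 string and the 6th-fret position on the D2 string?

E1 at fret 19 → B2 (MIDI 47); D2 at fret 6 → G♯2 (MIDI 44).
47 − 44 = 3, so the two pitches are 3 semitones apart, with B2 the higher.

3 semitones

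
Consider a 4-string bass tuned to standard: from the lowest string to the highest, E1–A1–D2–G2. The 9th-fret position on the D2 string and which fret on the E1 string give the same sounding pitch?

19

Fret 9 on D2 is MIDI 38 + 9 = 47 (B2). On the E1 string (open MIDI 28), that pitch is 47 − 28 = fret 19.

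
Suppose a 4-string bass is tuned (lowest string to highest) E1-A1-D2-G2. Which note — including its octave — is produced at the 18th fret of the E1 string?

Each fret is one semitone, so E1 + 18 = A#2.

A#2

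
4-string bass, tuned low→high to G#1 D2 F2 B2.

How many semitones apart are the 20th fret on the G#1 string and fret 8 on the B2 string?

3 semitones

G#1 at fret 20 → E3 (MIDI 52); B2 at fret 8 → G3 (MIDI 55).
52 − 55 = -3, so the two pitches are 3 semitones apart, with G3 the higher.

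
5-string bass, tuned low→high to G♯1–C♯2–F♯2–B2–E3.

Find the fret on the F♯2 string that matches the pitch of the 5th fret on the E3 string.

15

Fret 5 on E3 is MIDI 52 + 5 = 57 (A3). On the F♯2 string (open MIDI 42), that pitch is 57 − 42 = fret 15.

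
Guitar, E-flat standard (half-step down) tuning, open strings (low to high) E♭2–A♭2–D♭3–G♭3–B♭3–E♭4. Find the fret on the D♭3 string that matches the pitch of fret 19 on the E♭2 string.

Fret 19 on E♭2 is MIDI 39 + 19 = 58 (B♭3). On the D♭3 string (open MIDI 49), that pitch is 58 − 49 = fret 9.

9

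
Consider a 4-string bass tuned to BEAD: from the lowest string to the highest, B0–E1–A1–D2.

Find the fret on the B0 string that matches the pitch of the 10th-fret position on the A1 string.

20

A1 at fret 10 is A1 + 10 semitones = G2.
The open B0 string is 10 semitones below the open A1, so the same pitch on the B0 string lies at fret 10 + 10 = 20.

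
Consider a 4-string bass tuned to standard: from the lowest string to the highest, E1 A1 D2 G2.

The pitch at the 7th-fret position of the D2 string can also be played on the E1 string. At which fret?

17

Fret 7 on D2 is MIDI 38 + 7 = 45 (A2). On the E1 string (open MIDI 28), that pitch is 45 − 28 = fret 17.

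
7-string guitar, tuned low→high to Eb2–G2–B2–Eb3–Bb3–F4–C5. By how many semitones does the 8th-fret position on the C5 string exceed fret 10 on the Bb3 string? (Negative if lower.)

12 semitones

C5 at fret 8 → Ab5 (MIDI 80); Bb3 at fret 10 → Ab4 (MIDI 68).
80 − 68 = 12, so the two pitches are 12 semitones apart.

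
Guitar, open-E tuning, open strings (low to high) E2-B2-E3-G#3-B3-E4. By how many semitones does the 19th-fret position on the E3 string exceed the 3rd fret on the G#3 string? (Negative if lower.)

12 semitones

E3 at fret 19 → B4 (MIDI 71); G#3 at fret 3 → B3 (MIDI 59).
71 − 59 = 12, so the two pitches are 12 semitones apart.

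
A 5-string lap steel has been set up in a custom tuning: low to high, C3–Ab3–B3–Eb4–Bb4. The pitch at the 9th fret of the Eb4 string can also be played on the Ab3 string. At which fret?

Eb4 at fret 9 is Eb4 + 9 semitones = C5.
The open Ab3 string is 7 semitones below the open Eb4, so the same pitch on the Ab3 string lies at fret 9 + 7 = 16.

16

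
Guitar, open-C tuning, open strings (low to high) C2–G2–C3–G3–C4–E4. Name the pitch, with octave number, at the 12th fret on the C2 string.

C3

C2 is MIDI 36. Adding 12 gives 48, which is C3.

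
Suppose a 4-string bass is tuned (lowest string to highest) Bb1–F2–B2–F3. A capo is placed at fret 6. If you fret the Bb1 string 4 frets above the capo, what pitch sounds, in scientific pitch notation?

Ab2

The capo raises the open Bb1 by 6 semitones to E2; fretting 4 more gives Bb1 + 6 + 4 = Bb1 + 10 semitones = Ab2.
(Also written G#.)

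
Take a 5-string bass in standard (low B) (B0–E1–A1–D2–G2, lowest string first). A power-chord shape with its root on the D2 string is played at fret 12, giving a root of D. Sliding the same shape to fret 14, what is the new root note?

E

Moving from fret 12 to fret 14 shifts the root by 2 semitones.
D up 2 semitones is E.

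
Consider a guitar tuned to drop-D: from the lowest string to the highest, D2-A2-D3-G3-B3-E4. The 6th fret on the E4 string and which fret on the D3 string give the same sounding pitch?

20

Fret 6 on E4 is MIDI 64 + 6 = 70 (A#4). On the D3 string (open MIDI 50), that pitch is 70 − 50 = fret 20.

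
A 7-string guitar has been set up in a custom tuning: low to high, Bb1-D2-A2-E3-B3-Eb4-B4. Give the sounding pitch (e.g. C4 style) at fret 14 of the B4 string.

Db6

The open B4 string plus 14 semitones: B–C–Db–D–…–B–C–Db.
The walk passes from B into C 2 times, so the octave number goes from 4 to 6.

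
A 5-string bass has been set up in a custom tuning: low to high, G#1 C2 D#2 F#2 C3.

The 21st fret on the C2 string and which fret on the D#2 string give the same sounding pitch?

18

Fret 21 on C2 is MIDI 36 + 21 = 57 (A3). On the D#2 string (open MIDI 39), that pitch is 57 − 39 = fret 18.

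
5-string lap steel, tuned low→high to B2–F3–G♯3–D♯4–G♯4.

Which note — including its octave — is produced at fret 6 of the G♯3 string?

D4

The open G♯3 string plus 6 semitones: G#–A–A#–B–C–C#–D.
The walk passes from B into C once, so the octave number goes from 3 to 4.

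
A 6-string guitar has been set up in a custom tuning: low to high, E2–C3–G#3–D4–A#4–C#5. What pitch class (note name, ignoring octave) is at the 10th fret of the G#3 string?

The open G#3 string plus 10 semitones: G#–A–A#–B–…–E–F–F#.
(Equivalently spelled Gb.)

F#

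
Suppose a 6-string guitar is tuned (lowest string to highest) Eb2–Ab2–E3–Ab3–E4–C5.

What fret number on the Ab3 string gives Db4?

Db4 is 5 semitones above the open Ab3 (Ab–A–Bb–B–C–Db), so it sits at fret 5.

5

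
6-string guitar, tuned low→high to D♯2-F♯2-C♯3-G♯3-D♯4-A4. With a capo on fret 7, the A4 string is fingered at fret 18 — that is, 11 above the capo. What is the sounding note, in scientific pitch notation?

The capo raises the open A4 by 7 semitones to E5; fretting 11 more gives A4 + 7 + 11 = A4 + 18 semitones = D♯6.

D♯6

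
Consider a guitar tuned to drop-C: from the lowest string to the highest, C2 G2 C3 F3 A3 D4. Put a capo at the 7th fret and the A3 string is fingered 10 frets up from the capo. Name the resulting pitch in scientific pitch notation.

The capo raises the open A3 by 7 semitones to E4; fretting 10 more gives A3 + 7 + 10 = A3 + 17 semitones = D5.

D5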